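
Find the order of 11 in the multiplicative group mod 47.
46

47 is prime, so ord(11) divides φ(47) = 46.
Divisors of 46: 1, 2, 23, 46.
Repeated squaring: 11^1 ≡ 11, 11^2 ≡ 27, 11^4 ≡ 24, 11^8 ≡ 12, 11^16 ≡ 3, 11^32 ≡ 9 (mod 47).
Test 11^d mod 47 for each divisor d in increasing order:
11^1 ≡ 11
11^2 ≡ 27
11^23 = 11^16·11^4·11^2·11^1 ≡ 46
11^46 = 11^32·11^8·11^4·11^2 ≡ 1  ← first divisor giving 1
The order is 46.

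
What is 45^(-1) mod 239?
85

gcd(45, 239) = 1, so the inverse exists.
Extended Euclidean algorithm on (239, 45):
239 = 5 × 45 + 14  ⟹  14 = (1)·239 + (-5)·45
45 = 3 × 14 + 3  ⟹  3 = (-3)·239 + (16)·45
14 = 4 × 3 + 2  ⟹  2 = (13)·239 + (-69)·45
3 = 1 × 2 + 1  ⟹  1 = (-16)·239 + (85)·45
So (85)·45 ≡ 1 (mod 239), i.e. 45^(-1) ≡ 85 (mod 239).
Check: 45 × 85 = 3825 ≡ 1 (mod 239)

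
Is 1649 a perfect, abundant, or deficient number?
deficient

Proper divisors of 1649: sum = 1 + 17 + 97 = 115
Since 115 < 1649, 1649 is deficient.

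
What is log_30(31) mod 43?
26

Baby-step giant-step with step n = ⌈√43⌉ = 7.
Baby steps 30^j mod 43 (j:value) for j=0..6: 0:1, 1:30, 2:40, 3:39, 4:9, 5:12, 6:16.
Giant-step multiplier: 30^(-7) ≡ 30^(42-7) = 30^35 ≡ 37 (mod 43).
Giant steps γ_i = 31·37^i mod 43: γ_0=31, γ_1=29, γ_2=41, γ_3=12 (in table at j=5).
x = i·n + j = 3·7 + 5 = 26.
Check: 30^26 ≡ 31 (mod 43).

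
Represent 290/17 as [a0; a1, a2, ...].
[17; 17]

Euclidean algorithm steps:
290 = 17 × 17 + 1
17 = 17 × 1 + 0
Continued fraction: [17; 17]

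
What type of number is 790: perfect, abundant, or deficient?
deficient

Proper divisors of 790: sum = 1 + 2 + 5 + 10 + 79 + 158 + 395 = 650
Since 650 < 790, 790 is deficient.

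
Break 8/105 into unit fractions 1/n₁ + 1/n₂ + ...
1/14 + 1/210

Greedy algorithm:
8/105: ceiling(105/8) = 14, use 1/14
1/210: ceiling(210/1) = 210, use 1/210
Result: 8/105 = 1/14 + 1/210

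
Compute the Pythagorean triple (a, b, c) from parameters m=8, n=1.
(63, 16, 65)

Euclid's formula: a = m² - n², b = 2mn, c = m² + n²
m = 8, n = 1
a = 8² - 1² = 64 - 1 = 63
b = 2 × 8 × 1 = 16
c = 8² + 1² = 64 + 1 = 65
Verification: 63² + 16² = 3969 + 256 = 4225 = 65² ✓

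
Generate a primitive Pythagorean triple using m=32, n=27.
(295, 1728, 1753)

Euclid's formula: a = m² - n², b = 2mn, c = m² + n²
m = 32, n = 27
a = 32² - 27² = 1024 - 729 = 295
b = 2 × 32 × 27 = 1728
c = 32² + 27² = 1024 + 729 = 1753
Verification: 295² + 1728² = 87025 + 2985984 = 3073009 = 1753² ✓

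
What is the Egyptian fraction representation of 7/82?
1/12 + 1/492

Greedy algorithm:
7/82: ceiling(82/7) = 12, use 1/12
1/492: ceiling(492/1) = 492, use 1/492
Result: 7/82 = 1/12 + 1/492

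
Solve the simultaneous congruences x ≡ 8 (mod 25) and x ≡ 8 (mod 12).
8

Using Chinese Remainder Theorem:
M = 25 × 12 = 300
M1 = 12, M2 = 25
y1 = 12^(-1) mod 25 = 23
y2 = 25^(-1) mod 12 = 1
x = (8×12×23 + 8×25×1) mod 300 = 8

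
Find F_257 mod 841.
324

Matrix identity: Q^n = [[F_(n+1), F_n], [F_n, F_(n-1)]] with Q = [[1,1],[1,0]].
n = 257 = 100000001₂. Square-and-multiply, entries mod 841:
Q^1 = [[1,1],[1,0]]
Q^2 = (Q^1)² = [[2,1],[1,1]]
Q^4 = (Q^2)² = [[5,3],[3,2]]
Q^8 = (Q^4)² = [[34,21],[21,13]]
Q^16 = (Q^8)² = [[756,146],[146,610]]
Q^32 = (Q^16)² = [[788,119],[119,669]]
Q^64 = (Q^32)² = [[150,137],[137,13]]
Q^128 = (Q^64)² = [[60,465],[465,436]]
Q^257 = (Q^128)²·Q = [[530,324],[324,206]]
F_257 mod 841 = Q^257[0][1] = 324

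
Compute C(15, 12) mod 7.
0

Using Lucas' theorem:
Write n=15 and k=12 in base 7:
n in base 7: [2, 1]
k in base 7: [1, 5]
C(15,12) mod 7 = ∏ C(n_i, k_i) mod 7
Digit binomials (mod 7): C(2,1) = 2; C(1,5) = 0 (k_i > n_i)
Product: 2 × 0 = 0 ≡ 0 (mod 7)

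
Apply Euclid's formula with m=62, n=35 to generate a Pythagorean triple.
(2619, 4340, 5069)

Euclid's formula: a = m² - n², b = 2mn, c = m² + n²
m = 62, n = 35
a = 62² - 35² = 3844 - 1225 = 2619
b = 2 × 62 × 35 = 4340
c = 62² + 35² = 3844 + 1225 = 5069
Verification: 2619² + 4340² = 6859161 + 18835600 = 25694761 = 5069² ✓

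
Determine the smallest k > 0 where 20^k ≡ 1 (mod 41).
20

41 is prime, so ord(20) divides φ(41) = 40.
Divisors of 40: 1, 2, 4, 5, 8, 10, 20, 40.
Repeated squaring: 20^1 ≡ 20, 20^2 ≡ 31, 20^4 ≡ 18, 20^8 ≡ 37, 20^16 ≡ 16, 20^32 ≡ 10 (mod 41).
Test 20^d mod 41 for each divisor d in increasing order:
20^1 ≡ 20
20^2 ≡ 31
20^4 ≡ 18
20^5 = 20^4·20^1 ≡ 32
20^8 ≡ 37
20^10 = 20^8·20^2 ≡ 40
20^20 = 20^16·20^4 ≡ 1  ← first divisor giving 1
The order is 20.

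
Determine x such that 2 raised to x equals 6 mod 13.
5

Baby-step giant-step with step n = ⌈√13⌉ = 4.
Baby steps 2^j mod 13 (j:value) for j=0..3: 0:1, 1:2, 2:4, 3:8.
Giant-step multiplier: 2^(-4) ≡ 2^(12-4) = 2^8 ≡ 9 (mod 13).
Giant steps γ_i = 6·9^i mod 13: γ_0=6, γ_1=2 (in table at j=1).
x = i·n + j = 1·4 + 1 = 5.
Check: 2^5 ≡ 6 (mod 13).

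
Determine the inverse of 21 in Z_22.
21

gcd(21, 22) = 1, so the inverse exists.
Extended Euclidean algorithm on (22, 21):
22 = 1 × 21 + 1  ⟹  1 = (1)·22 + (-1)·21
So (-1)·21 ≡ 1 (mod 22), i.e. 21^(-1) ≡ -1 ≡ 21 (mod 22).
Check: 21 × 21 = 441 ≡ 1 (mod 22)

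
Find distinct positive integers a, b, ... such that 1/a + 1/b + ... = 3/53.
1/18 + 1/954

Greedy algorithm:
3/53: ceiling(53/3) = 18, use 1/18
1/954: ceiling(954/1) = 954, use 1/954
Result: 3/53 = 1/18 + 1/954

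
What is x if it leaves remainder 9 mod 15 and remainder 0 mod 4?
24

Using Chinese Remainder Theorem:
M = 15 × 4 = 60
M1 = 4, M2 = 15
y1 = 4^(-1) mod 15 = 4
y2 = 15^(-1) mod 4 = 3
x = (9×4×4 + 0×15×3) mod 60 = 24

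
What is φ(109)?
108

109 = 109
φ(n) = n × ∏(1 - 1/p) for each prime p dividing n
φ(109) = 109 × (1 - 1/109) = 108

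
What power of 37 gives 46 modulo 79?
18

Baby-step giant-step with step n = ⌈√79⌉ = 9.
Baby steps 37^j mod 79 (j:value) for j=0..8: 0:1, 1:37, 2:26, 3:14, 4:44, 5:48, 6:38, 7:63, 8:40.
Giant-step multiplier: 37^(-9) ≡ 37^(78-9) = 37^69 ≡ 15 (mod 79).
Giant steps γ_i = 46·15^i mod 79: γ_0=46, γ_1=58, γ_2=1 (in table at j=0).
x = i·n + j = 2·9 + 0 = 18.
Check: 37^18 ≡ 46 (mod 79).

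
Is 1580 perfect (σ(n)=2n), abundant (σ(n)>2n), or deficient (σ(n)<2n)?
abundant

Proper divisors of 1580: sum = 1 + 2 + 4 + 5 + 10 + 20 + 79 + 158 + 316 + 395 + 790 = 1780
Since 1780 > 1580, 1580 is abundant.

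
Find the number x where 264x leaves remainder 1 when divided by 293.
101

gcd(264, 293) = 1, so the inverse exists.
Extended Euclidean algorithm on (293, 264):
293 = 1 × 264 + 29  ⟹  29 = (1)·293 + (-1)·264
264 = 9 × 29 + 3  ⟹  3 = (-9)·293 + (10)·264
29 = 9 × 3 + 2  ⟹  2 = (82)·293 + (-91)·264
3 = 1 × 2 + 1  ⟹  1 = (-91)·293 + (101)·264
So (101)·264 ≡ 1 (mod 293), i.e. 264^(-1) ≡ 101 (mod 293).
Check: 264 × 101 = 26664 ≡ 1 (mod 293)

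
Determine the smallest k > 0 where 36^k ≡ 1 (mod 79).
39

79 is prime, so ord(36) divides φ(79) = 78.
Divisors of 78: 1, 2, 3, 6, 13, 26, 39, 78.
Repeated squaring: 36^1 ≡ 36, 36^2 ≡ 32, 36^4 ≡ 76, 36^8 ≡ 9, 36^16 ≡ 2, 36^32 ≡ 4, 36^64 ≡ 16 (mod 79).
Test 36^d mod 79 for each divisor d in increasing order:
36^1 ≡ 36
36^2 ≡ 32
36^3 = 36^2·36^1 ≡ 46
36^6 = 36^4·36^2 ≡ 62
36^13 = 36^8·36^4·36^1 ≡ 55
36^26 = 36^16·36^8·36^2 ≡ 23
36^39 = 36^32·36^4·36^2·36^1 ≡ 1  ← first divisor giving 1
The order is 39.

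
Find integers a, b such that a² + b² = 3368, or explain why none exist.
2² + 58² (a=2, b=58)

Factorization: 3368 = 2^3 × 421
By Fermat: n is sum of two squares iff every prime p ≡ 3 (mod 4) appears to even power.
All primes ≡ 3 (mod 4) appear to even power.
Search a = 0, 1, 2, … for 3368 - a² a perfect square: first hit at a = 2: 3368 - 4 = 3364 = 58².
3368 = 2² + 58² = 4 + 3364 ✓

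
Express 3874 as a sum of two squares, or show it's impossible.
25² + 57² (a=25, b=57)

Factorization: 3874 = 2 × 13 × 149
By Fermat: n is sum of two squares iff every prime p ≡ 3 (mod 4) appears to even power.
All primes ≡ 3 (mod 4) appear to even power.
Search a = 0, 1, 2, … for 3874 - a² a perfect square: first hit at a = 25: 3874 - 625 = 3249 = 57².
3874 = 25² + 57² = 625 + 3249 ✓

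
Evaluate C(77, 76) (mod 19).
1

Using Lucas' theorem:
Write n=77 and k=76 in base 19:
n in base 19: [4, 1]
k in base 19: [4, 0]
C(77,76) mod 19 = ∏ C(n_i, k_i) mod 19
Digit binomials (mod 19): C(4,4) = 1; C(1,0) = 1
Product: 1 × 1 = 1 ≡ 1 (mod 19)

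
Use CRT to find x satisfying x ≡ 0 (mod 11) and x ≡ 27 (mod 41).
396

Using Chinese Remainder Theorem:
M = 11 × 41 = 451
M1 = 41, M2 = 11
y1 = 41^(-1) mod 11 = 7
y2 = 11^(-1) mod 41 = 15
x = (0×41×7 + 27×11×15) mod 451 = 396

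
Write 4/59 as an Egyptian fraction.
1/15 + 1/885

Greedy algorithm:
4/59: ceiling(59/4) = 15, use 1/15
1/885: ceiling(885/1) = 885, use 1/885
Result: 4/59 = 1/15 + 1/885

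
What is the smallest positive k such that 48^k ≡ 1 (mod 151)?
150

151 is prime, so ord(48) divides φ(151) = 150.
Divisors of 150: 1, 2, 3, 5, 6, 10, 15, 25, 30, 50, 75, 150.
Repeated squaring: 48^1 ≡ 48, 48^2 ≡ 39, 48^4 ≡ 11, 48^8 ≡ 121, 48^16 ≡ 145, 48^32 ≡ 36, 48^64 ≡ 88, 48^128 ≡ 43 (mod 151).
Test 48^d mod 151 for each divisor d in increasing order:
48^1 ≡ 48
48^2 ≡ 39
48^3 = 48^2·48^1 ≡ 60
48^5 = 48^4·48^1 ≡ 75
48^6 = 48^4·48^2 ≡ 127
48^10 = 48^8·48^2 ≡ 38
48^15 = 48^8·48^4·48^2·48^1 ≡ 132
48^25 = 48^16·48^8·48^1 ≡ 33
48^30 = 48^16·48^8·48^4·48^2 ≡ 59
48^50 = 48^32·48^16·48^2 ≡ 32
48^75 = 48^64·48^8·48^2·48^1 ≡ 150
48^150 = 48^128·48^16·48^4·48^2 ≡ 1  ← first divisor giving 1
The order is 150.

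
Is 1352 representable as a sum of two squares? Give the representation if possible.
14² + 34² (a=14, b=34)

Factorization: 1352 = 2^3 × 13^2
By Fermat: n is sum of two squares iff every prime p ≡ 3 (mod 4) appears to even power.
All primes ≡ 3 (mod 4) appear to even power.
Search a = 0, 1, 2, … for 1352 - a² a perfect square: first hit at a = 14: 1352 - 196 = 1156 = 34².
1352 = 14² + 34² = 196 + 1156 ✓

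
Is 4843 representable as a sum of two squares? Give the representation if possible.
Not possible

Factorization: 4843 = 29 × 167
By Fermat: n is sum of two squares iff every prime p ≡ 3 (mod 4) appears to even power.
Prime(s) ≡ 3 (mod 4) with odd exponent: [(167, 1)]
Therefore 4843 cannot be expressed as a² + b².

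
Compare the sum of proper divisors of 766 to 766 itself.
deficient

Proper divisors of 766: sum = 1 + 2 + 383 = 386
Since 386 < 766, 766 is deficient.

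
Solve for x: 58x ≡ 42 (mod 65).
x ≡ 59 (mod 65)

gcd(58, 65) = 1, which divides 42, so solutions exist.
Find 58^(-1) mod 65 by the extended Euclidean algorithm:
65 = 1 × 58 + 7  ⟹  7 = (1)·65 + (-1)·58
58 = 8 × 7 + 2  ⟹  2 = (-8)·65 + (9)·58
7 = 3 × 2 + 1  ⟹  1 = (25)·65 + (-28)·58
So (-28)·58 ≡ 1 (mod 65), i.e. 58^(-1) ≡ -28 ≡ 37 (mod 65).
x ≡ 37 × 42 = 1554 ≡ 59 (mod 65).
Check: 58 × 59 = 3422 ≡ 42 (mod 65).
Unique solution: x ≡ 59 (mod 65)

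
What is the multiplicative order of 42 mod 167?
83

167 is prime, so ord(42) divides φ(167) = 166.
Divisors of 166: 1, 2, 83, 166.
Repeated squaring: 42^1 ≡ 42, 42^2 ≡ 94, 42^4 ≡ 152, 42^8 ≡ 58, 42^16 ≡ 24, 42^32 ≡ 75, 42^64 ≡ 114, 42^128 ≡ 137 (mod 167).
Test 42^d mod 167 for each divisor d in increasing order:
42^1 ≡ 42
42^2 ≡ 94
42^83 = 42^64·42^16·42^2·42^1 ≡ 1  ← first divisor giving 1
The order is 83.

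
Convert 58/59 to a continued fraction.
[0; 1, 58]

Euclidean algorithm steps:
58 = 0 × 59 + 58
59 = 1 × 58 + 1
58 = 58 × 1 + 0
Continued fraction: [0; 1, 58]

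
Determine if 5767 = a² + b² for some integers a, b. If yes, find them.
Not possible

Factorization: 5767 = 73 × 79
By Fermat: n is sum of two squares iff every prime p ≡ 3 (mod 4) appears to even power.
Prime(s) ≡ 3 (mod 4) with odd exponent: [(79, 1)]
Therefore 5767 cannot be expressed as a² + b².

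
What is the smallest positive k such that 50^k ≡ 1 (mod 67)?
66

67 is prime, so ord(50) divides φ(67) = 66.
Divisors of 66: 1, 2, 3, 6, 11, 22, 33, 66.
Repeated squaring: 50^1 ≡ 50, 50^2 ≡ 21, 50^4 ≡ 39, 50^8 ≡ 47, 50^16 ≡ 65, 50^32 ≡ 4, 50^64 ≡ 16 (mod 67).
Test 50^d mod 67 for each divisor d in increasing order:
50^1 ≡ 50
50^2 ≡ 21
50^3 = 50^2·50^1 ≡ 45
50^6 = 50^4·50^2 ≡ 15
50^11 = 50^8·50^2·50^1 ≡ 38
50^22 = 50^16·50^4·50^2 ≡ 37
50^33 = 50^32·50^1 ≡ 66
50^66 = 50^64·50^2 ≡ 1  ← first divisor giving 1
The order is 66.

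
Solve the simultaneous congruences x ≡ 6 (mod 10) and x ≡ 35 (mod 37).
146

Using Chinese Remainder Theorem:
M = 10 × 37 = 370
M1 = 37, M2 = 10
y1 = 37^(-1) mod 10 = 3
y2 = 10^(-1) mod 37 = 26
x = (6×37×3 + 35×10×26) mod 370 = 146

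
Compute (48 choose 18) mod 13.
1

Using Lucas' theorem:
Write n=48 and k=18 in base 13:
n in base 13: [3, 9]
k in base 13: [1, 5]
C(48,18) mod 13 = ∏ C(n_i, k_i) mod 13
Digit binomials (mod 13): C(3,1) = 3; C(9,5) = 126 ≡ 9
Product: 3 × 9 = 27 ≡ 1 (mod 13)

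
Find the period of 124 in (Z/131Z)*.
130

131 is prime, so ord(124) divides φ(131) = 130.
Divisors of 130: 1, 2, 5, 10, 13, 26, 65, 130.
Repeated squaring: 124^1 ≡ 124, 124^2 ≡ 49, 124^4 ≡ 43, 124^8 ≡ 15, 124^16 ≡ 94, 124^32 ≡ 59, 124^64 ≡ 75, 124^128 ≡ 123 (mod 131).
Test 124^d mod 131 for each divisor d in increasing order:
124^1 ≡ 124
124^2 ≡ 49
124^5 = 124^4·124^1 ≡ 92
124^10 = 124^8·124^2 ≡ 80
124^13 = 124^8·124^4·124^1 ≡ 70
124^26 = 124^16·124^8·124^2 ≡ 53
124^65 = 124^64·124^1 ≡ 130
124^130 = 124^128·124^2 ≡ 1  ← first divisor giving 1
The order is 130.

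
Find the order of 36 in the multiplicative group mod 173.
43

173 is prime, so ord(36) divides φ(173) = 172.
Divisors of 172: 1, 2, 4, 43, 86, 172.
Repeated squaring: 36^1 ≡ 36, 36^2 ≡ 85, 36^4 ≡ 132, 36^8 ≡ 124, 36^16 ≡ 152, 36^32 ≡ 95, 36^64 ≡ 29, 36^128 ≡ 149 (mod 173).
Test 36^d mod 173 for each divisor d in increasing order:
36^1 ≡ 36
36^2 ≡ 85
36^4 ≡ 132
36^43 = 36^32·36^8·36^2·36^1 ≡ 1  ← first divisor giving 1
The order is 43.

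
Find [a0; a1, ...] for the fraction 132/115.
[1; 6, 1, 3, 4]

Euclidean algorithm steps:
132 = 1 × 115 + 17
115 = 6 × 17 + 13
17 = 1 × 13 + 4
13 = 3 × 4 + 1
4 = 4 × 1 + 0
Continued fraction: [1; 6, 1, 3, 4]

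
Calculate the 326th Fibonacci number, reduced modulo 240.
233

Matrix identity: Q^n = [[F_(n+1), F_n], [F_n, F_(n-1)]] with Q = [[1,1],[1,0]].
n = 326 = 101000110₂. Square-and-multiply, entries mod 240:
Q^1 = [[1,1],[1,0]]
Q^2 = (Q^1)² = [[2,1],[1,1]]
Q^5 = (Q^2)²·Q = [[8,5],[5,3]]
Q^10 = (Q^5)² = [[89,55],[55,34]]
Q^20 = (Q^10)² = [[146,45],[45,101]]
Q^40 = (Q^20)² = [[61,75],[75,226]]
Q^81 = (Q^40)²·Q = [[151,226],[226,165]]
Q^163 = (Q^81)²·Q = [[93,197],[197,136]]
Q^326 = (Q^163)² = [[178,233],[233,185]]
F_326 mod 240 = Q^326[0][1] = 233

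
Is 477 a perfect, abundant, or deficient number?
deficient

Proper divisors of 477: sum = 1 + 3 + 9 + 53 + 159 = 225
Since 225 < 477, 477 is deficient.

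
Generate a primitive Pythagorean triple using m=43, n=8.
(1785, 688, 1913)

Euclid's formula: a = m² - n², b = 2mn, c = m² + n²
m = 43, n = 8
a = 43² - 8² = 1849 - 64 = 1785
b = 2 × 43 × 8 = 688
c = 43² + 8² = 1849 + 64 = 1913
Verification: 1785² + 688² = 3186225 + 473344 = 3659569 = 1913² ✓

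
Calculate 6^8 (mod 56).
8

Repeated squaring. Binary of 8 = 1000.
6^1 ≡ 6 (mod 56); 6^2 ≡ 36 (mod 56); 6^4 ≡ 8 (mod 56); 6^8 ≡ 8 (mod 56)
6^8 = 6^8 ≡ 8 (mod 56)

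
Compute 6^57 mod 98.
6

Repeated squaring. Binary of 57 = 111001.
6^1 ≡ 6 (mod 98); 6^2 ≡ 36 (mod 98); 6^4 ≡ 22 (mod 98); 6^8 ≡ 92 (mod 98); 6^16 ≡ 36 (mod 98); 6^32 ≡ 22 (mod 98)
6^57 = 6^1 × 6^8 × 6^16 × 6^32 ≡ 6 (mod 98)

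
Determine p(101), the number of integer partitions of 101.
214481126

p(n) counts ways to write n as a sum of positive integers (order ignored).
Euler's pentagonal recurrence: p(k) = p(k-1) + p(k-2) - p(k-5) - p(k-7) + p(k-12) + p(k-15) - ... (offsets j(3j∓1)/2, signs ++--, p(0)=1, p(<0)=0).
DP table for k = 0..100: p(0)=1, p(1)=1, p(2)=2, p(3)=3, p(4)=5, p(5)=7, p(6)=11, p(7)=15, p(8)=22, p(9)=30, p(10)=42, p(11)=56, p(12)=77, p(13)=101, p(14)=135, p(15)=176, p(16)=231, p(17)=297, p(18)=385, p(19)=490, p(20)=627, p(21)=792, p(22)=1002, p(23)=1255, p(24)=1575, p(25)=1958, p(26)=2436, p(27)=3010, p(28)=3718, p(29)=4565, p(30)=5604, p(31)=6842, p(32)=8349, p(33)=10143, p(34)=12310, p(35)=14883, p(36)=17977, p(37)=21637, p(38)=26015, p(39)=31185, p(40)=37338, p(41)=44583, p(42)=53174, p(43)=63261, p(44)=75175, p(45)=89134, p(46)=105558, p(47)=124754, p(48)=147273, p(49)=173525, p(50)=204226, p(51)=239943, p(52)=281589, p(53)=329931, p(54)=386155, p(55)=451276, p(56)=526823, p(57)=614154, p(58)=715220, p(59)=831820, p(60)=966467, p(61)=1121505, p(62)=1300156, p(63)=1505499, p(64)=1741630, p(65)=2012558, p(66)=2323520, p(67)=2679689, p(68)=3087735, p(69)=3554345, p(70)=4087968, p(71)=4697205, p(72)=5392783, p(73)=6185689, p(74)=7089500, p(75)=8118264, p(76)=9289091, p(77)=10619863, p(78)=12132164, p(79)=13848650, p(80)=15796476, p(81)=18004327, p(82)=20506255, p(83)=23338469, p(84)=26543660, p(85)=30167357, p(86)=34262962, p(87)=38887673, p(88)=44108109, p(89)=49995925, p(90)=56634173, p(91)=64112359, p(92)=72533807, p(93)=82010177, p(94)=92669720, p(95)=104651419, p(96)=118114304, p(97)=133230930, p(98)=150198136, p(99)=169229875, p(100)=190569292.
Final step: p(101) = p(100) + p(99) - p(96) - p(94) + p(89) + p(86) - p(79) - p(75) + p(66) + p(61) - p(50) - p(44) + p(31) + p(24) - p(9) - p(1)
= 190569292 + 169229875 - 118114304 - 92669720 + 49995925 + 34262962 - 13848650 - 8118264 + 2323520 + 1121505 - 204226 - 75175 + 6842 + 1575 - 30 - 1
= 214481126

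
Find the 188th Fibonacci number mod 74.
1

Matrix identity: Q^n = [[F_(n+1), F_n], [F_n, F_(n-1)]] with Q = [[1,1],[1,0]].
n = 188 = 10111100₂. Square-and-multiply, entries mod 74:
Q^1 = [[1,1],[1,0]]
Q^2 = (Q^1)² = [[2,1],[1,1]]
Q^5 = (Q^2)²·Q = [[8,5],[5,3]]
Q^11 = (Q^5)²·Q = [[70,15],[15,55]]
Q^23 = (Q^11)²·Q = [[44,19],[19,25]]
Q^47 = (Q^23)²·Q = [[56,3],[3,53]]
Q^94 = (Q^47)² = [[37,31],[31,6]]
Q^188 = (Q^94)² = [[36,1],[1,35]]
F_188 mod 74 = Q^188[0][1] = 1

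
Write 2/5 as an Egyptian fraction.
1/3 + 1/15

Greedy algorithm:
2/5: ceiling(5/2) = 3, use 1/3
1/15: ceiling(15/1) = 15, use 1/15
Result: 2/5 = 1/3 + 1/15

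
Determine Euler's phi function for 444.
144

444 = 2^2 × 3 × 37
φ(n) = n × ∏(1 - 1/p) for each prime p dividing n
φ(444) = 444 × (1 - 1/2) × (1 - 1/3) × (1 - 1/37) = 144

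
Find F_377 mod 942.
25

Matrix identity: Q^n = [[F_(n+1), F_n], [F_n, F_(n-1)]] with Q = [[1,1],[1,0]].
n = 377 = 101111001₂. Square-and-multiply, entries mod 942:
Q^1 = [[1,1],[1,0]]
Q^2 = (Q^1)² = [[2,1],[1,1]]
Q^5 = (Q^2)²·Q = [[8,5],[5,3]]
Q^11 = (Q^5)²·Q = [[144,89],[89,55]]
Q^23 = (Q^11)²·Q = [[210,397],[397,755]]
Q^47 = (Q^23)²·Q = [[774,121],[121,653]]
Q^94 = (Q^47)² = [[475,281],[281,194]]
Q^188 = (Q^94)² = [[320,531],[531,731]]
Q^377 = (Q^188)²·Q = [[442,25],[25,417]]
F_377 mod 942 = Q^377[0][1] = 25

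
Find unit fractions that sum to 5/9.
1/2 + 1/18

Greedy algorithm:
5/9: ceiling(9/5) = 2, use 1/2
1/18: ceiling(18/1) = 18, use 1/18
Result: 5/9 = 1/2 + 1/18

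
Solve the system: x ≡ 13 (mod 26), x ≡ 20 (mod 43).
923

Using Chinese Remainder Theorem:
M = 26 × 43 = 1118
M1 = 43, M2 = 26
y1 = 43^(-1) mod 26 = 23
y2 = 26^(-1) mod 43 = 5
x = (13×43×23 + 20×26×5) mod 1118 = 923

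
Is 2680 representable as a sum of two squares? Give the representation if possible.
Not possible

Factorization: 2680 = 2^3 × 5 × 67
By Fermat: n is sum of two squares iff every prime p ≡ 3 (mod 4) appears to even power.
Prime(s) ≡ 3 (mod 4) with odd exponent: [(67, 1)]
Therefore 2680 cannot be expressed as a² + b².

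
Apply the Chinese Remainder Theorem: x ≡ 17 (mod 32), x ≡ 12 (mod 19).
145

Using Chinese Remainder Theorem:
M = 32 × 19 = 608
M1 = 19, M2 = 32
y1 = 19^(-1) mod 32 = 27
y2 = 32^(-1) mod 19 = 3
x = (17×19×27 + 12×32×3) mod 608 = 145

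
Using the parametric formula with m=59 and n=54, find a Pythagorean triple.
(565, 6372, 6397)

Euclid's formula: a = m² - n², b = 2mn, c = m² + n²
m = 59, n = 54
a = 59² - 54² = 3481 - 2916 = 565
b = 2 × 59 × 54 = 6372
c = 59² + 54² = 3481 + 2916 = 6397
Verification: 565² + 6372² = 319225 + 40602384 = 40921609 = 6397² ✓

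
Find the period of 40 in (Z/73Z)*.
72

73 is prime, so ord(40) divides φ(73) = 72.
Divisors of 72: 1, 2, 3, 4, 6, 8, 9, 12, 18, 24, 36, 72.
Repeated squaring: 40^1 ≡ 40, 40^2 ≡ 67, 40^4 ≡ 36, 40^8 ≡ 55, 40^16 ≡ 32, 40^32 ≡ 2, 40^64 ≡ 4 (mod 73).
Test 40^d mod 73 for each divisor d in increasing order:
40^1 ≡ 40
40^2 ≡ 67
40^3 = 40^2·40^1 ≡ 52
40^4 ≡ 36
40^6 = 40^4·40^2 ≡ 3
40^8 ≡ 55
40^9 = 40^8·40^1 ≡ 10
40^12 = 40^8·40^4 ≡ 9
40^18 = 40^16·40^2 ≡ 27
40^24 = 40^16·40^8 ≡ 8
40^36 = 40^32·40^4 ≡ 72
40^72 = 40^64·40^8 ≡ 1  ← first divisor giving 1
The order is 72.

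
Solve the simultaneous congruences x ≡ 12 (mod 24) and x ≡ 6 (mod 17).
108

Using Chinese Remainder Theorem:
M = 24 × 17 = 408
M1 = 17, M2 = 24
y1 = 17^(-1) mod 24 = 17
y2 = 24^(-1) mod 17 = 5
x = (12×17×17 + 6×24×5) mod 408 = 108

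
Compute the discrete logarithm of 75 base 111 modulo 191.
6

Baby-step giant-step with step n = ⌈√191⌉ = 14.
Baby steps 111^j mod 191 (j:value) for j=0..13: 0:1, 1:111, 2:97, 3:71, 4:50, 5:11, 6:75, 7:112, 8:17, 9:168, 10:121, 11:61, 12:86, 13:187.
h = 75 is already in the table at j=6, so x = 6.
Check: 111^6 ≡ 75 (mod 191).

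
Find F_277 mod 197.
150

Matrix identity: Q^n = [[F_(n+1), F_n], [F_n, F_(n-1)]] with Q = [[1,1],[1,0]].
n = 277 = 100010101₂. Square-and-multiply, entries mod 197:
Q^1 = [[1,1],[1,0]]
Q^2 = (Q^1)² = [[2,1],[1,1]]
Q^4 = (Q^2)² = [[5,3],[3,2]]
Q^8 = (Q^4)² = [[34,21],[21,13]]
Q^17 = (Q^8)²·Q = [[23,21],[21,2]]
Q^34 = (Q^17)² = [[182,131],[131,51]]
Q^69 = (Q^34)²·Q = [[38,50],[50,185]]
Q^138 = (Q^69)² = [[4,118],[118,83]]
Q^277 = (Q^138)²·Q = [[172,150],[150,22]]
F_277 mod 197 = Q^277[0][1] = 150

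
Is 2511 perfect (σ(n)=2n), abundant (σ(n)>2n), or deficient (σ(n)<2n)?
deficient

Proper divisors of 2511: sum = 1 + 3 + 9 + 27 + 31 + 81 + 93 + 279 + 837 = 1361
Since 1361 < 2511, 2511 is deficient.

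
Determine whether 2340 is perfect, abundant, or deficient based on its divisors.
abundant

Proper divisors of 2340: sum = 1 + 2 + 3 + 4 + 5 + 6 + 9 + 10 + ... + 468 + 585 + 780 + 1170 (35 divisors) = 5304
Since 5304 > 2340, 2340 is abundant.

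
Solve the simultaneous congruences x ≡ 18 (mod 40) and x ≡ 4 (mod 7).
18

Using Chinese Remainder Theorem:
M = 40 × 7 = 280
M1 = 7, M2 = 40
y1 = 7^(-1) mod 40 = 23
y2 = 40^(-1) mod 7 = 3
x = (18×7×23 + 4×40×3) mod 280 = 18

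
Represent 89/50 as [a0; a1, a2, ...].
[1; 1, 3, 1, 1, 5]

Euclidean algorithm steps:
89 = 1 × 50 + 39
50 = 1 × 39 + 11
39 = 3 × 11 + 6
11 = 1 × 6 + 5
6 = 1 × 5 + 1
5 = 5 × 1 + 0
Continued fraction: [1; 1, 3, 1, 1, 5]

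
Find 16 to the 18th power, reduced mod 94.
8

Repeated squaring. Binary of 18 = 10010.
16^1 ≡ 16 (mod 94); 16^2 ≡ 68 (mod 94); 16^4 ≡ 18 (mod 94); 16^8 ≡ 42 (mod 94); 16^16 ≡ 72 (mod 94)
16^18 = 16^2 × 16^16 ≡ 8 (mod 94)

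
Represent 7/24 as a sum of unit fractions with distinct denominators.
1/4 + 1/24

Greedy algorithm:
7/24: ceiling(24/7) = 4, use 1/4
1/24: ceiling(24/1) = 24, use 1/24
Result: 7/24 = 1/4 + 1/24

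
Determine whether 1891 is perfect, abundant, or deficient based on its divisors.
deficient

Proper divisors of 1891: sum = 1 + 31 + 61 = 93
Since 93 < 1891, 1891 is deficient.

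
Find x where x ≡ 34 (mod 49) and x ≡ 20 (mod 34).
1210

Using Chinese Remainder Theorem:
M = 49 × 34 = 1666
M1 = 34, M2 = 49
y1 = 34^(-1) mod 49 = 13
y2 = 49^(-1) mod 34 = 25
x = (34×34×13 + 20×49×25) mod 1666 = 1210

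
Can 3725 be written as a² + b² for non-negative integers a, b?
2² + 61² (a=2, b=61)

Factorization: 3725 = 5^2 × 149
By Fermat: n is sum of two squares iff every prime p ≡ 3 (mod 4) appears to even power.
All primes ≡ 3 (mod 4) appear to even power.
Search a = 0, 1, 2, … for 3725 - a² a perfect square: first hit at a = 2: 3725 - 4 = 3721 = 61².
3725 = 2² + 61² = 4 + 3721 ✓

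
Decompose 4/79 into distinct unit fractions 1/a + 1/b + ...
1/20 + 1/1580

Greedy algorithm:
4/79: ceiling(79/4) = 20, use 1/20
1/1580: ceiling(1580/1) = 1580, use 1/1580
Result: 4/79 = 1/20 + 1/1580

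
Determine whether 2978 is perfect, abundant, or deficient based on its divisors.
deficient

Proper divisors of 2978: sum = 1 + 2 + 1489 = 1492
Since 1492 < 2978, 2978 is deficient.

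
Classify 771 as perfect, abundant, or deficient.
deficient

Proper divisors of 771: sum = 1 + 3 + 257 = 261
Since 261 < 771, 771 is deficient.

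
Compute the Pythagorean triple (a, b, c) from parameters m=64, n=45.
(2071, 5760, 6121)

Euclid's formula: a = m² - n², b = 2mn, c = m² + n²
m = 64, n = 45
a = 64² - 45² = 4096 - 2025 = 2071
b = 2 × 64 × 45 = 5760
c = 64² + 45² = 4096 + 2025 = 6121
Verification: 2071² + 5760² = 4289041 + 33177600 = 37466641 = 6121² ✓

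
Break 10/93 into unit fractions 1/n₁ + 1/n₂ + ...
1/10 + 1/133 + 1/123690

Greedy algorithm:
10/93: ceiling(93/10) = 10, use 1/10
7/930: ceiling(930/7) = 133, use 1/133
1/123690: ceiling(123690/1) = 123690, use 1/123690
Result: 10/93 = 1/10 + 1/133 + 1/123690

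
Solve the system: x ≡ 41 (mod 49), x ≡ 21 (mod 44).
2001

Using Chinese Remainder Theorem:
M = 49 × 44 = 2156
M1 = 44, M2 = 49
y1 = 44^(-1) mod 49 = 39
y2 = 49^(-1) mod 44 = 9
x = (41×44×39 + 21×49×9) mod 2156 = 2001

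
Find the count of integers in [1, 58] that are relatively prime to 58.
28

58 = 2 × 29
φ(n) = n × ∏(1 - 1/p) for each prime p dividing n
φ(58) = 58 × (1 - 1/2) × (1 - 1/29) = 28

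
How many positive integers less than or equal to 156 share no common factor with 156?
48

156 = 2^2 × 3 × 13
φ(n) = n × ∏(1 - 1/p) for each prime p dividing n
φ(156) = 156 × (1 - 1/2) × (1 - 1/3) × (1 - 1/13) = 48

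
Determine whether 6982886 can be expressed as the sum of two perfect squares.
Not possible

Factorization: 6982886 = 2 × 17 × 59^3
By Fermat: n is sum of two squares iff every prime p ≡ 3 (mod 4) appears to even power.
Prime(s) ≡ 3 (mod 4) with odd exponent: [(59, 3)]
Therefore 6982886 cannot be expressed as a² + b².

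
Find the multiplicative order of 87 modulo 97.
96

97 is prime, so ord(87) divides φ(97) = 96.
Divisors of 96: 1, 2, 3, 4, 6, 8, 12, 16, 24, 32, 48, 96.
Repeated squaring: 87^1 ≡ 87, 87^2 ≡ 3, 87^4 ≡ 9, 87^8 ≡ 81, 87^16 ≡ 62, 87^32 ≡ 61, 87^64 ≡ 35 (mod 97).
Test 87^d mod 97 for each divisor d in increasing order:
87^1 ≡ 87
87^2 ≡ 3
87^3 = 87^2·87^1 ≡ 67
87^4 ≡ 9
87^6 = 87^4·87^2 ≡ 27
87^8 ≡ 81
87^12 = 87^8·87^4 ≡ 50
87^16 ≡ 62
87^24 = 87^16·87^8 ≡ 75
87^32 ≡ 61
87^48 = 87^32·87^16 ≡ 96
87^96 = 87^64·87^32 ≡ 1  ← first divisor giving 1
The order is 96.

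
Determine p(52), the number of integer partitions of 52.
281589

p(n) counts ways to write n as a sum of positive integers (order ignored).
Euler's pentagonal recurrence: p(k) = p(k-1) + p(k-2) - p(k-5) - p(k-7) + p(k-12) + p(k-15) - ... (offsets j(3j∓1)/2, signs ++--, p(0)=1, p(<0)=0).
DP table for k = 0..51: p(0)=1, p(1)=1, p(2)=2, p(3)=3, p(4)=5, p(5)=7, p(6)=11, p(7)=15, p(8)=22, p(9)=30, p(10)=42, p(11)=56, p(12)=77, p(13)=101, p(14)=135, p(15)=176, p(16)=231, p(17)=297, p(18)=385, p(19)=490, p(20)=627, p(21)=792, p(22)=1002, p(23)=1255, p(24)=1575, p(25)=1958, p(26)=2436, p(27)=3010, p(28)=3718, p(29)=4565, p(30)=5604, p(31)=6842, p(32)=8349, p(33)=10143, p(34)=12310, p(35)=14883, p(36)=17977, p(37)=21637, p(38)=26015, p(39)=31185, p(40)=37338, p(41)=44583, p(42)=53174, p(43)=63261, p(44)=75175, p(45)=89134, p(46)=105558, p(47)=124754, p(48)=147273, p(49)=173525, p(50)=204226, p(51)=239943.
Final step: p(52) = p(51) + p(50) - p(47) - p(45) + p(40) + p(37) - p(30) - p(26) + p(17) + p(12) - p(1)
= 239943 + 204226 - 124754 - 89134 + 37338 + 21637 - 5604 - 2436 + 297 + 77 - 1
= 281589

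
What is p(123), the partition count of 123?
2552338241

p(n) counts ways to write n as a sum of positive integers (order ignored).
Euler's pentagonal recurrence: p(k) = p(k-1) + p(k-2) - p(k-5) - p(k-7) + p(k-12) + p(k-15) - ... (offsets j(3j∓1)/2, signs ++--, p(0)=1, p(<0)=0).
DP table for k = 0..122: p(0)=1, p(1)=1, p(2)=2, p(3)=3, p(4)=5, p(5)=7, p(6)=11, p(7)=15, p(8)=22, p(9)=30, p(10)=42, p(11)=56, p(12)=77, p(13)=101, p(14)=135, p(15)=176, p(16)=231, p(17)=297, p(18)=385, p(19)=490, p(20)=627, p(21)=792, p(22)=1002, p(23)=1255, p(24)=1575, p(25)=1958, p(26)=2436, p(27)=3010, p(28)=3718, p(29)=4565, p(30)=5604, p(31)=6842, p(32)=8349, p(33)=10143, p(34)=12310, p(35)=14883, p(36)=17977, p(37)=21637, p(38)=26015, p(39)=31185, p(40)=37338, p(41)=44583, p(42)=53174, p(43)=63261, p(44)=75175, p(45)=89134, p(46)=105558, p(47)=124754, p(48)=147273, p(49)=173525, p(50)=204226, p(51)=239943, p(52)=281589, p(53)=329931, p(54)=386155, p(55)=451276, p(56)=526823, p(57)=614154, p(58)=715220, p(59)=831820, p(60)=966467, p(61)=1121505, p(62)=1300156, p(63)=1505499, p(64)=1741630, p(65)=2012558, p(66)=2323520, p(67)=2679689, p(68)=3087735, p(69)=3554345, p(70)=4087968, p(71)=4697205, p(72)=5392783, p(73)=6185689, p(74)=7089500, p(75)=8118264, p(76)=9289091, p(77)=10619863, p(78)=12132164, p(79)=13848650, p(80)=15796476, p(81)=18004327, p(82)=20506255, p(83)=23338469, p(84)=26543660, p(85)=30167357, p(86)=34262962, p(87)=38887673, p(88)=44108109, p(89)=49995925, p(90)=56634173, p(91)=64112359, p(92)=72533807, p(93)=82010177, p(94)=92669720, p(95)=104651419, p(96)=118114304, p(97)=133230930, p(98)=150198136, p(99)=169229875, p(100)=190569292, p(101)=214481126, p(102)=241265379, p(103)=271248950, p(104)=304801365, p(105)=342325709, p(106)=384276336, p(107)=431149389, p(108)=483502844, p(109)=541946240, p(110)=607163746, p(111)=679903203, p(112)=761002156, p(113)=851376628, p(114)=952050665, p(115)=1064144451, p(116)=1188908248, p(117)=1327710076, p(118)=1482074143, p(119)=1653668665, p(120)=1844349560, p(121)=2056148051, p(122)=2291320912.
Final step: p(123) = p(122) + p(121) - p(118) - p(116) + p(111) + p(108) - p(101) - p(97) + p(88) + p(83) - p(72) - p(66) + p(53) + p(46) - p(31) - p(23) + p(6)
= 2291320912 + 2056148051 - 1482074143 - 1188908248 + 679903203 + 483502844 - 214481126 - 133230930 + 44108109 + 23338469 - 5392783 - 2323520 + 329931 + 105558 - 6842 - 1255 + 11
= 2552338241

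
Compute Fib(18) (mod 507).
49

Matrix identity: Q^n = [[F_(n+1), F_n], [F_n, F_(n-1)]] with Q = [[1,1],[1,0]].
n = 18 = 10010₂. Square-and-multiply, entries mod 507:
Q^1 = [[1,1],[1,0]]
Q^2 = (Q^1)² = [[2,1],[1,1]]
Q^4 = (Q^2)² = [[5,3],[3,2]]
Q^9 = (Q^4)²·Q = [[55,34],[34,21]]
Q^18 = (Q^9)² = [[125,49],[49,76]]
F_18 mod 507 = Q^18[0][1] = 49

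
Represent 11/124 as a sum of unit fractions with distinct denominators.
1/12 + 1/186

Greedy algorithm:
11/124: ceiling(124/11) = 12, use 1/12
1/186: ceiling(186/1) = 186, use 1/186
Result: 11/124 = 1/12 + 1/186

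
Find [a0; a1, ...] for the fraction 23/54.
[0; 2, 2, 1, 7]

Euclidean algorithm steps:
23 = 0 × 54 + 23
54 = 2 × 23 + 8
23 = 2 × 8 + 7
8 = 1 × 7 + 1
7 = 7 × 1 + 0
Continued fraction: [0; 2, 2, 1, 7]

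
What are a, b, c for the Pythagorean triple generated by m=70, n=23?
(4371, 3220, 5429)

Euclid's formula: a = m² - n², b = 2mn, c = m² + n²
m = 70, n = 23
a = 70² - 23² = 4900 - 529 = 4371
b = 2 × 70 × 23 = 3220
c = 70² + 23² = 4900 + 529 = 5429
Verification: 4371² + 3220² = 19105641 + 10368400 = 29474041 = 5429² ✓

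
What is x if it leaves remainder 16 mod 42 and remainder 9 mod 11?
394

Using Chinese Remainder Theorem:
M = 42 × 11 = 462
M1 = 11, M2 = 42
y1 = 11^(-1) mod 42 = 23
y2 = 42^(-1) mod 11 = 5
x = (16×11×23 + 9×42×5) mod 462 = 394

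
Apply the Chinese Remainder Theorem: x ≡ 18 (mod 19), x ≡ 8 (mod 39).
398

Using Chinese Remainder Theorem:
M = 19 × 39 = 741
M1 = 39, M2 = 19
y1 = 39^(-1) mod 19 = 1
y2 = 19^(-1) mod 39 = 37
x = (18×39×1 + 8×19×37) mod 741 = 398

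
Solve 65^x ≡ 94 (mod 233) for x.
89

Baby-step giant-step with step n = ⌈√233⌉ = 16.
Baby steps 65^j mod 233 (j:value) for j=0..15: 0:1, 1:65, 2:31, 3:151, 4:29, 5:21, 6:200, 7:185, 8:142, 9:143, 10:208, 11:6, 12:157, 13:186, 14:207, 15:174.
Giant-step multiplier: 65^(-16) ≡ 65^(232-16) = 65^216 ≡ 135 (mod 233).
Giant steps γ_i = 94·135^i mod 233: γ_0=94, γ_1=108, γ_2=134, γ_3=149, γ_4=77, γ_5=143 (in table at j=9).
x = i·n + j = 5·16 + 9 = 89.
Check: 65^89 ≡ 94 (mod 233).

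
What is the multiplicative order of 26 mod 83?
41

83 is prime, so ord(26) divides φ(83) = 82.
Divisors of 82: 1, 2, 41, 82.
Repeated squaring: 26^1 ≡ 26, 26^2 ≡ 12, 26^4 ≡ 61, 26^8 ≡ 69, 26^16 ≡ 30, 26^32 ≡ 70, 26^64 ≡ 3 (mod 83).
Test 26^d mod 83 for each divisor d in increasing order:
26^1 ≡ 26
26^2 ≡ 12
26^41 = 26^32·26^8·26^1 ≡ 1  ← first divisor giving 1
The order is 41.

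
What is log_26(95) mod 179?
158

Baby-step giant-step with step n = ⌈√179⌉ = 14.
Baby steps 26^j mod 179 (j:value) for j=0..13: 0:1, 1:26, 2:139, 3:34, 4:168, 5:72, 6:82, 7:163, 8:121, 9:103, 10:172, 11:176, 12:101, 13:120.
Giant-step multiplier: 26^(-14) ≡ 26^(178-14) = 26^164 ≡ 93 (mod 179).
Giant steps γ_i = 95·93^i mod 179: γ_0=95, γ_1=64, γ_2=45, γ_3=68, γ_4=59, γ_5=117, γ_6=141, γ_7=46, γ_8=161, γ_9=116, γ_10=48, γ_11=168 (in table at j=4).
x = i·n + j = 11·14 + 4 = 158.
Check: 26^158 ≡ 95 (mod 179).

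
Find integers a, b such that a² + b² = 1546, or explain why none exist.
5² + 39² (a=5, b=39)

Factorization: 1546 = 2 × 773
By Fermat: n is sum of two squares iff every prime p ≡ 3 (mod 4) appears to even power.
All primes ≡ 3 (mod 4) appear to even power.
Search a = 0, 1, 2, … for 1546 - a² a perfect square: first hit at a = 5: 1546 - 25 = 1521 = 39².
1546 = 5² + 39² = 25 + 1521 ✓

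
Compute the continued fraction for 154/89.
[1; 1, 2, 1, 2, 2, 3]

Euclidean algorithm steps:
154 = 1 × 89 + 65
89 = 1 × 65 + 24
65 = 2 × 24 + 17
24 = 1 × 17 + 7
17 = 2 × 7 + 3
7 = 2 × 3 + 1
3 = 3 × 1 + 0
Continued fraction: [1; 1, 2, 1, 2, 2, 3]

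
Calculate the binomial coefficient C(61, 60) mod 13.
9

Using Lucas' theorem:
Write n=61 and k=60 in base 13:
n in base 13: [4, 9]
k in base 13: [4, 8]
C(61,60) mod 13 = ∏ C(n_i, k_i) mod 13
Digit binomials (mod 13): C(4,4) = 1; C(9,8) = 9
Product: 1 × 9 = 9 ≡ 9 (mod 13)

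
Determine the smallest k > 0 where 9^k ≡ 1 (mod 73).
6

73 is prime, so ord(9) divides φ(73) = 72.
Divisors of 72: 1, 2, 3, 4, 6, 8, 9, 12, 18, 24, 36, 72.
Repeated squaring: 9^1 ≡ 9, 9^2 ≡ 8, 9^4 ≡ 64, 9^8 ≡ 8, 9^16 ≡ 64, 9^32 ≡ 8, 9^64 ≡ 64 (mod 73).
Test 9^d mod 73 for each divisor d in increasing order:
9^1 ≡ 9
9^2 ≡ 8
9^3 = 9^2·9^1 ≡ 72
9^4 ≡ 64
9^6 = 9^4·9^2 ≡ 1  ← first divisor giving 1
The order is 6.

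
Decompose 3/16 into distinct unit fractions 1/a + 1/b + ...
1/6 + 1/48

Greedy algorithm:
3/16: ceiling(16/3) = 6, use 1/6
1/48: ceiling(48/1) = 48, use 1/48
Result: 3/16 = 1/6 + 1/48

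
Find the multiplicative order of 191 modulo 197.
7

197 is prime, so ord(191) divides φ(197) = 196.
Divisors of 196: 1, 2, 4, 7, 14, 28, 49, 98, 196.
Repeated squaring: 191^1 ≡ 191, 191^2 ≡ 36, 191^4 ≡ 114, 191^8 ≡ 191, 191^16 ≡ 36, 191^32 ≡ 114, 191^64 ≡ 191, 191^128 ≡ 36 (mod 197).
Test 191^d mod 197 for each divisor d in increasing order:
191^1 ≡ 191
191^2 ≡ 36
191^4 ≡ 114
191^7 = 191^4·191^2·191^1 ≡ 1  ← first divisor giving 1
The order is 7.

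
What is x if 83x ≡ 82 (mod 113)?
x ≡ 50 (mod 113)

gcd(83, 113) = 1, which divides 82, so solutions exist.
Find 83^(-1) mod 113 by the extended Euclidean algorithm:
113 = 1 × 83 + 30  ⟹  30 = (1)·113 + (-1)·83
83 = 2 × 30 + 23  ⟹  23 = (-2)·113 + (3)·83
30 = 1 × 23 + 7  ⟹  7 = (3)·113 + (-4)·83
23 = 3 × 7 + 2  ⟹  2 = (-11)·113 + (15)·83
7 = 3 × 2 + 1  ⟹  1 = (36)·113 + (-49)·83
So (-49)·83 ≡ 1 (mod 113), i.e. 83^(-1) ≡ -49 ≡ 64 (mod 113).
x ≡ 64 × 82 = 5248 ≡ 50 (mod 113).
Check: 83 × 50 = 4150 ≡ 82 (mod 113).
Unique solution: x ≡ 50 (mod 113)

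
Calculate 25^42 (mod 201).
64

Repeated squaring. Binary of 42 = 101010.
25^1 ≡ 25 (mod 201); 25^2 ≡ 22 (mod 201); 25^4 ≡ 82 (mod 201); 25^8 ≡ 91 (mod 201); 25^16 ≡ 40 (mod 201); 25^32 ≡ 193 (mod 201)
25^42 = 25^2 × 25^8 × 25^32 ≡ 64 (mod 201)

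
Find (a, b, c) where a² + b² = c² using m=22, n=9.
(403, 396, 565)

Euclid's formula: a = m² - n², b = 2mn, c = m² + n²
m = 22, n = 9
a = 22² - 9² = 484 - 81 = 403
b = 2 × 22 × 9 = 396
c = 22² + 9² = 484 + 81 = 565
Verification: 403² + 396² = 162409 + 156816 = 319225 = 565² ✓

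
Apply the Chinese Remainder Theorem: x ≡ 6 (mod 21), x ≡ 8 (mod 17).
195

Using Chinese Remainder Theorem:
M = 21 × 17 = 357
M1 = 17, M2 = 21
y1 = 17^(-1) mod 21 = 5
y2 = 21^(-1) mod 17 = 13
x = (6×17×5 + 8×21×13) mod 357 = 195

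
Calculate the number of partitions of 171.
301384802048

p(n) counts ways to write n as a sum of positive integers (order ignored).
Euler's pentagonal recurrence: p(k) = p(k-1) + p(k-2) - p(k-5) - p(k-7) + p(k-12) + p(k-15) - ... (offsets j(3j∓1)/2, signs ++--, p(0)=1, p(<0)=0).
DP table for k = 0..170: p(0)=1, p(1)=1, p(2)=2, p(3)=3, p(4)=5, p(5)=7, p(6)=11, p(7)=15, p(8)=22, p(9)=30, p(10)=42, p(11)=56, p(12)=77, p(13)=101, p(14)=135, p(15)=176, p(16)=231, p(17)=297, p(18)=385, p(19)=490, p(20)=627, p(21)=792, p(22)=1002, p(23)=1255, p(24)=1575, p(25)=1958, p(26)=2436, p(27)=3010, p(28)=3718, p(29)=4565, p(30)=5604, p(31)=6842, p(32)=8349, p(33)=10143, p(34)=12310, p(35)=14883, p(36)=17977, p(37)=21637, p(38)=26015, p(39)=31185, p(40)=37338, p(41)=44583, p(42)=53174, p(43)=63261, p(44)=75175, p(45)=89134, p(46)=105558, p(47)=124754, p(48)=147273, p(49)=173525, p(50)=204226, p(51)=239943, p(52)=281589, p(53)=329931, p(54)=386155, p(55)=451276, p(56)=526823, p(57)=614154, p(58)=715220, p(59)=831820, p(60)=966467, p(61)=1121505, p(62)=1300156, p(63)=1505499, p(64)=1741630, p(65)=2012558, p(66)=2323520, p(67)=2679689, p(68)=3087735, p(69)=3554345, p(70)=4087968, p(71)=4697205, p(72)=5392783, p(73)=6185689, p(74)=7089500, p(75)=8118264, p(76)=9289091, p(77)=10619863, p(78)=12132164, p(79)=13848650, p(80)=15796476, p(81)=18004327, p(82)=20506255, p(83)=23338469, p(84)=26543660, p(85)=30167357, p(86)=34262962, p(87)=38887673, p(88)=44108109, p(89)=49995925, p(90)=56634173, p(91)=64112359, p(92)=72533807, p(93)=82010177, p(94)=92669720, p(95)=104651419, p(96)=118114304, p(97)=133230930, p(98)=150198136, p(99)=169229875, p(100)=190569292, p(101)=214481126, p(102)=241265379, p(103)=271248950, p(104)=304801365, p(105)=342325709, p(106)=384276336, p(107)=431149389, p(108)=483502844, p(109)=541946240, p(110)=607163746, p(111)=679903203, p(112)=761002156, p(113)=851376628, p(114)=952050665, p(115)=1064144451, p(116)=1188908248, p(117)=1327710076, p(118)=1482074143, p(119)=1653668665, p(120)=1844349560, p(121)=2056148051, p(122)=2291320912, p(123)=2552338241, p(124)=2841940500, p(125)=3163127352, p(126)=3519222692, p(127)=3913864295, p(128)=4351078600, p(129)=4835271870, p(130)=5371315400, p(131)=5964539504, p(132)=6620830889, p(133)=7346629512, p(134)=8149040695, p(135)=9035836076, p(136)=10015581680, p(137)=11097645016, p(138)=12292341831, p(139)=13610949895, p(140)=15065878135, p(141)=16670689208, p(142)=18440293320, p(143)=20390982757, p(144)=22540654445, p(145)=24908858009, p(146)=27517052599, p(147)=30388671978, p(148)=33549419497, p(149)=37027355200, p(150)=40853235313, p(151)=45060624582, p(152)=49686288421, p(153)=54770336324, p(154)=60356673280, p(155)=66493182097, p(156)=73232243759, p(157)=80630964769, p(158)=88751778802, p(159)=97662728555, p(160)=107438159466, p(161)=118159068427, p(162)=129913904637, p(163)=142798995930, p(164)=156919475295, p(165)=172389800255, p(166)=189334822579, p(167)=207890420102, p(168)=228204732751, p(169)=250438925115, p(170)=274768617130.
Final step: p(171) = p(170) + p(169) - p(166) - p(164) + p(159) + p(156) - p(149) - p(145) + p(136) + p(131) - p(120) - p(114) + p(101) + p(94) - p(79) - p(71) + p(54) + p(45) - p(26) - p(16)
= 274768617130 + 250438925115 - 189334822579 - 156919475295 + 97662728555 + 73232243759 - 37027355200 - 24908858009 + 10015581680 + 5964539504 - 1844349560 - 952050665 + 214481126 + 92669720 - 13848650 - 4697205 + 386155 + 89134 - 2436 - 231
= 301384802048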